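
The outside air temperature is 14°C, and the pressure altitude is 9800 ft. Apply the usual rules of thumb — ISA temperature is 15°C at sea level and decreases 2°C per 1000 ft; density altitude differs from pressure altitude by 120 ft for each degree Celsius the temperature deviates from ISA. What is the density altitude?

12032 ft

ISA temperature at 9800 ft = 15 − 2 × (9800/1000) = -4.6°C.
ISA deviation = 14 − (-4.6) = +18.6°C.
Density altitude = 9800 + 120 × (18.6) = 9800 + (+2232) = 12032 ft.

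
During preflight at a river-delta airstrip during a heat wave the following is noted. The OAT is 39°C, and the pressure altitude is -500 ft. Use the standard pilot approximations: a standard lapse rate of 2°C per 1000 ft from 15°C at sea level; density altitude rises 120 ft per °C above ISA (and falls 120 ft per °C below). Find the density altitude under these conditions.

2260 ft

ISA temperature at -500 ft = 15 − 2 × (-500/1000) = 16°C.
ISA deviation = 39 − 16 = +23°C.
Density altitude = -500 + 120 × (23) = -500 + (+2760) = 2260 ft.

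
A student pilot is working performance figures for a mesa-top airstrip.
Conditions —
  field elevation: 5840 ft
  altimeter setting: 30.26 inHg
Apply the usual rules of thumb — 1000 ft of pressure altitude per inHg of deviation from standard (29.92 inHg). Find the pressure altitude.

5500 ft

Pressure correction = (29.92 − 30.26) × 1000 = -340 ft.
Pressure altitude = 5840 + (-340) = 5500 ft.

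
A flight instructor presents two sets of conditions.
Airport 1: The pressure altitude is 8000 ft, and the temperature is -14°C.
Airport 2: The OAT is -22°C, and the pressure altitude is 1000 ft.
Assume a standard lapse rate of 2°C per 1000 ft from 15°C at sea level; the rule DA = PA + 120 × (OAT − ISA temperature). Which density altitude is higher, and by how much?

Airport 1 by 9640 ft

Airport 1: ISA temp = -1°C, deviation -13°C, DA = 8000 + 120 × (-13) = 6440 ft.
Airport 2: ISA temp = 13°C, deviation -35°C, DA = 1000 + 120 × (-35) = -3200 ft.
Airport 1 is higher by 6440 − (-3200) = 9640 ft.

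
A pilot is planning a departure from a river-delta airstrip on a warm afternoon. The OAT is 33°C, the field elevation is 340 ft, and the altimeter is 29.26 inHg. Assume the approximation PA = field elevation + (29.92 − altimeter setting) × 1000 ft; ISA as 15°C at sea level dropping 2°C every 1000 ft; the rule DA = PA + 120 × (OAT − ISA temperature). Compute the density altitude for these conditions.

Pressure altitude = 340 + (29.92 − 29.26) × 1000 = 340 + (+660) = 1000 ft.
ISA temperature at 1000 ft = 15 − 2 × (1000/1000) = 13°C.
ISA deviation = 33 − 13 = +20°C.
Density altitude = 1000 + 120 × (20) = 3400 ft.

3400 ft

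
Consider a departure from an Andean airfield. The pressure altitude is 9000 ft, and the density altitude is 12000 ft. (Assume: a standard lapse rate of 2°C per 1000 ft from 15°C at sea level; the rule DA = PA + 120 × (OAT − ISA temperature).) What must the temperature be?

22°C

Density altitude − pressure altitude = 12000 − 9000 = +3000 ft.
At 120 ft/°C that is an ISA deviation of 3000/120 = +25°C.
ISA temperature at 9000 ft = 15 − 2 × (9000/1000) = -3°C.
OAT = ISA + deviation = -3 + (+25) = 22°C.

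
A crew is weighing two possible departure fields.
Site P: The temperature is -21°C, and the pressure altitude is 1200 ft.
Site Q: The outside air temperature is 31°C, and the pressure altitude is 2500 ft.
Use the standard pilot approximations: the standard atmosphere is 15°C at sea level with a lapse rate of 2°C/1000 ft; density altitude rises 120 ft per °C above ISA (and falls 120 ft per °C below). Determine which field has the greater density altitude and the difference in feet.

Site P: ISA temp = 12.6°C, deviation -33.6°C, DA = 1200 + 120 × (-33.6) = -2832 ft.
Site Q: ISA temp = 10°C, deviation +21°C, DA = 2500 + 120 × 21 = 5020 ft.
Site Q is higher by 5020 − (-2832) = 7852 ft.

Site Q by 7852 ft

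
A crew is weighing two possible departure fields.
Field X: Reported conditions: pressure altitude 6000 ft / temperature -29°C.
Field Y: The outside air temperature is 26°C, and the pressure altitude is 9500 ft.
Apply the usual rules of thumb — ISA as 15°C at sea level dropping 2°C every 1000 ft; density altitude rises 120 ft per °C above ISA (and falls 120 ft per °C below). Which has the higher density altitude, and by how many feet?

Field Y by 10940 ft

Field X: ISA temp = 3°C, deviation -32°C, DA = 6000 + 120 × (-32) = 2160 ft.
Field Y: ISA temp = -4°C, deviation +30°C, DA = 9500 + 120 × 30 = 13100 ft.
Field Y is higher by 13100 − 2160 = 10940 ft.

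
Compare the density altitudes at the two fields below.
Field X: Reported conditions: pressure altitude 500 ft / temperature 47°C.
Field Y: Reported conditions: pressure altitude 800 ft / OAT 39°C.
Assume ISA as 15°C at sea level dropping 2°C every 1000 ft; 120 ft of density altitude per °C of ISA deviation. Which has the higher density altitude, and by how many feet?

Field X: ISA temp = 14°C, deviation +33°C, DA = 500 + 120 × 33 = 4460 ft.
Field Y: ISA temp = 13.4°C, deviation +25.6°C, DA = 800 + 120 × 25.6 = 3872 ft.
Field X is higher by 4460 − 3872 = 588 ft.

Field X by 588 ft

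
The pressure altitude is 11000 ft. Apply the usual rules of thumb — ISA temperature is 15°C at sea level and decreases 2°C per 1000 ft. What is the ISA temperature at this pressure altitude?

ISA temperature = 15 − 2 × (11000/1000) = 15 − 22 = -7°C.

-7°C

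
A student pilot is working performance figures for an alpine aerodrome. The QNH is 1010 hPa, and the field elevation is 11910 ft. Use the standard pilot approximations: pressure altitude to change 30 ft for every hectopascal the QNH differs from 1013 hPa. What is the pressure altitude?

Pressure correction = (1013 − 1010) × 30 = +90 ft.
Pressure altitude = 11910 + (+90) = 12000 ft.

12000 ft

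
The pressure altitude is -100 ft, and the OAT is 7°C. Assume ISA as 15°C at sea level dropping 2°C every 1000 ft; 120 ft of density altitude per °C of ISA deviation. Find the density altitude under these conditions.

-1084 ft

ISA temperature at -100 ft = 15 − 2 × (-100/1000) = 15.2°C.
ISA deviation = 7 − 15.2 = -8.2°C.
Density altitude = -100 + 120 × (-8.2) = -100 + (-984) = -1084 ft.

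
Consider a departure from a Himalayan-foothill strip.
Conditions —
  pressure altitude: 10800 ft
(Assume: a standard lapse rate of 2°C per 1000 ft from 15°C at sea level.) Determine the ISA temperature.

-6.6°C

ISA temperature = 15 − 2 × (10800/1000) = 15 − 21.6 = -6.6°C.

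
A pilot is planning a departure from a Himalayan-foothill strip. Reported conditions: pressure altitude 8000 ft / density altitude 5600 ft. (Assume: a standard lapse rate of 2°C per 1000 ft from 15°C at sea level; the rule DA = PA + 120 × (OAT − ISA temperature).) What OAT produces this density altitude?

Density altitude − pressure altitude = 5600 − 8000 = -2400 ft.
At 120 ft/°C that is an ISA deviation of -2400/120 = -20°C.
ISA temperature at 8000 ft = 15 − 2 × (8000/1000) = -1°C.
OAT = ISA + deviation = -1 + (-20) = -21°C.

-21°C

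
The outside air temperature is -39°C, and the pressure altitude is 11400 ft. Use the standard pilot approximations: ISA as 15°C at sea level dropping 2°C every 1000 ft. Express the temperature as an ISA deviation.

ISA temperature at 11400 ft = 15 − 2 × (11400/1000) = -7.8°C.
Deviation = OAT − ISA = -39 − (-7.8) = -31.2°C.

ISA-31.2°C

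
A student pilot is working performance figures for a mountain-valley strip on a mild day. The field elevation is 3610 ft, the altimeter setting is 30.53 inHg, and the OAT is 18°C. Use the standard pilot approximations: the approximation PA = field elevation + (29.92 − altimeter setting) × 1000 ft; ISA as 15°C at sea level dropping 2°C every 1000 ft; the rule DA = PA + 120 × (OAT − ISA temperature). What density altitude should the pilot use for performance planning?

4080 ft

Pressure altitude = 3610 + (29.92 − 30.53) × 1000 = 3610 + (-610) = 3000 ft.
ISA temperature at 3000 ft = 15 − 2 × (3000/1000) = 9°C.
ISA deviation = 18 − 9 = +9°C.
Density altitude = 3000 + 120 × (9) = 4080 ft.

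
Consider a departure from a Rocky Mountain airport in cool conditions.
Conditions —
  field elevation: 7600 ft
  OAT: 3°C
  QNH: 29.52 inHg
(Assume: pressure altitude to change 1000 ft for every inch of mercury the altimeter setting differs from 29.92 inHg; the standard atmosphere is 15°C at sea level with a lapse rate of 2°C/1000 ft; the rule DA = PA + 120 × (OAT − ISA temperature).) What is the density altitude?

Pressure altitude = 7600 + (29.92 − 29.52) × 1000 = 7600 + (+400) = 8000 ft.
ISA temperature at 8000 ft = 15 − 2 × (8000/1000) = -1°C.
ISA deviation = 3 − (-1) = +4°C.
Density altitude = 8000 + 120 × (4) = 8480 ft.

8480 ft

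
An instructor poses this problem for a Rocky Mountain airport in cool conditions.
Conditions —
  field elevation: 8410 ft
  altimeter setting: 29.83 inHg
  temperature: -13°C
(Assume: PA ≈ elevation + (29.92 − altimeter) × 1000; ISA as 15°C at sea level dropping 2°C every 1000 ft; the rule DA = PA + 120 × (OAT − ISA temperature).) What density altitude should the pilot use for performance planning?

Pressure altitude = 8410 + (29.92 − 29.83) × 1000 = 8410 + (+90) = 8500 ft.
ISA temperature at 8500 ft = 15 − 2 × (8500/1000) = -2°C.
ISA deviation = -13 − (-2) = -11°C.
Density altitude = 8500 + 120 × (-11) = 7180 ft.

7180 ft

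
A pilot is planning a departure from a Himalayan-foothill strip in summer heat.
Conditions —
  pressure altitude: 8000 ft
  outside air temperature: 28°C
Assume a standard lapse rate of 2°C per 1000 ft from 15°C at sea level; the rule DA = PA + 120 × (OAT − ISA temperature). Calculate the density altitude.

ISA temperature at 8000 ft = 15 − 2 × (8000/1000) = -1°C.
ISA deviation = 28 − (-1) = +29°C.
Density altitude = 8000 + 120 × (29) = 8000 + (+3480) = 11480 ft.

11480 ft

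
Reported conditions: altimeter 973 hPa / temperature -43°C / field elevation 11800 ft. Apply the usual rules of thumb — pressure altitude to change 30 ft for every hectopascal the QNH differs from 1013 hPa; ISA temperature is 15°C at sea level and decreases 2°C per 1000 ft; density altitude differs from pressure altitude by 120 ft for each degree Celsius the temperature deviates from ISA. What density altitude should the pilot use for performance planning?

9160 ft

Pressure altitude = 11800 + (1013 − 973) × 30 = 11800 + (+1200) = 13000 ft.
ISA temperature at 13000 ft = 15 − 2 × (13000/1000) = -11°C.
ISA deviation = -43 − (-11) = -32°C.
Density altitude = 13000 + 120 × (-32) = 9160 ft.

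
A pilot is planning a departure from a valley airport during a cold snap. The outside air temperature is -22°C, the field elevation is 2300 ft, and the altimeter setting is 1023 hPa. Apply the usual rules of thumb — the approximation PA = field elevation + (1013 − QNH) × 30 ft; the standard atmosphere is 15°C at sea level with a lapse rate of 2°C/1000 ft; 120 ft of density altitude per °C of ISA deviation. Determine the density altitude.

-1960 ft

Pressure altitude = 2300 + (1013 − 1023) × 30 = 2300 + (-300) = 2000 ft.
ISA temperature at 2000 ft = 15 − 2 × (2000/1000) = 11°C.
ISA deviation = -22 − 11 = -33°C.
Density altitude = 2000 + 120 × (-33) = -1960 ft.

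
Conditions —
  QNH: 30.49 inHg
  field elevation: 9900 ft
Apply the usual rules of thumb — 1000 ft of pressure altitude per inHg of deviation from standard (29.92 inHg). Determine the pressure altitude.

Pressure correction = (29.92 − 30.49) × 1000 = -570 ft.
Pressure altitude = 9900 + (-570) = 9330 ft.

9330 ft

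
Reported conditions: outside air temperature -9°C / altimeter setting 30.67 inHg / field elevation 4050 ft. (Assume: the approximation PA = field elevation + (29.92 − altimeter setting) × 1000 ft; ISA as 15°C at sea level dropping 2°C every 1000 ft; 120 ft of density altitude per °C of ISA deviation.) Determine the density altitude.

1212 ft

Pressure altitude = 4050 + (29.92 − 30.67) × 1000 = 4050 + (-750) = 3300 ft.
ISA temperature at 3300 ft = 15 − 2 × (3300/1000) = 8.4°C.
ISA deviation = -9 − 8.4 = -17.4°C.
Density altitude = 3300 + 120 × (-17.4) = 1212 ft.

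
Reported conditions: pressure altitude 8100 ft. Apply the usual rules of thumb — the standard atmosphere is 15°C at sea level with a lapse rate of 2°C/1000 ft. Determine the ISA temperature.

ISA temperature = 15 − 2 × (8100/1000) = 15 − 16.2 = -1.2°C.

-1.2°C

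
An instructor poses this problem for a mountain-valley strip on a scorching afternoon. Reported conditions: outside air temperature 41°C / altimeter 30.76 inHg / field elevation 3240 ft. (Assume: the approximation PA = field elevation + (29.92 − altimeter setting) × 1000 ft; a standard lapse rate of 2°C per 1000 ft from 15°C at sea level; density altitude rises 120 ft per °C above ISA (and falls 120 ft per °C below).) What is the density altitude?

Pressure altitude = 3240 + (29.92 − 30.76) × 1000 = 3240 + (-840) = 2400 ft.
ISA temperature at 2400 ft = 15 − 2 × (2400/1000) = 10.2°C.
ISA deviation = 41 − 10.2 = +30.8°C.
Density altitude = 2400 + 120 × (30.8) = 6096 ft.

6096 ft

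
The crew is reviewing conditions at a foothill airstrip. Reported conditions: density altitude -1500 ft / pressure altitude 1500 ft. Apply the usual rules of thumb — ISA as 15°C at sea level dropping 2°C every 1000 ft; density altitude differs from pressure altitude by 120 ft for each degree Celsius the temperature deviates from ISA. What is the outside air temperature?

-13°C

Density altitude − pressure altitude = -1500 − 1500 = -3000 ft.
At 120 ft/°C that is an ISA deviation of -3000/120 = -25°C.
ISA temperature at 1500 ft = 15 − 2 × (1500/1000) = 12°C.
OAT = ISA + deviation = 12 + (-25) = -13°C.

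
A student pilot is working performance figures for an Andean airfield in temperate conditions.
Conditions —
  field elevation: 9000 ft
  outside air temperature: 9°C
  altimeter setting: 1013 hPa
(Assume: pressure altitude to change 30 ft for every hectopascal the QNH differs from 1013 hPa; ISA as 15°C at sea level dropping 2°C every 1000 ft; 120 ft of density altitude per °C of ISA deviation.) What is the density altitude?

10440 ft

Pressure altitude = 9000 + (1013 − 1013) × 30 = 9000 + (0) = 9000 ft.
ISA temperature at 9000 ft = 15 − 2 × (9000/1000) = -3°C.
ISA deviation = 9 − (-3) = +12°C.
Density altitude = 9000 + 120 × (12) = 10440 ft.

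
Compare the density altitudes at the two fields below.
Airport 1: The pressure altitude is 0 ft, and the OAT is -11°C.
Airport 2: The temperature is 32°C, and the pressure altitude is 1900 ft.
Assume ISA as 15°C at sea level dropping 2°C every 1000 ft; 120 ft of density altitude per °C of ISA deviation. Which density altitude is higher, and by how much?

Airport 1: ISA temp = 15°C, deviation -26°C, DA = 0 + 120 × (-26) = -3120 ft.
Airport 2: ISA temp = 11.2°C, deviation +20.8°C, DA = 1900 + 120 × 20.8 = 4396 ft.
Airport 2 is higher by 4396 − (-3120) = 7516 ft.

Airport 2 by 7516 ft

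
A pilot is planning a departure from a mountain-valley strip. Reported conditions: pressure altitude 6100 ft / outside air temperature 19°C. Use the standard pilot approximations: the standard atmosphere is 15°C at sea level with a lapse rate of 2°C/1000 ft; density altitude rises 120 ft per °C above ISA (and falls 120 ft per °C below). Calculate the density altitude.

8044 ft

ISA temperature at 6100 ft = 15 − 2 × (6100/1000) = 2.8°C.
ISA deviation = 19 − 2.8 = +16.2°C.
Density altitude = 6100 + 120 × (16.2) = 6100 + (+1944) = 8044 ft.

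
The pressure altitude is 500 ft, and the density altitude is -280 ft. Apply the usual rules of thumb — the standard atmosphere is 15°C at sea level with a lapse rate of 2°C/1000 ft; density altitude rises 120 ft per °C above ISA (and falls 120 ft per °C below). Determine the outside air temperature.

Density altitude − pressure altitude = -280 − 500 = -780 ft.
At 120 ft/°C that is an ISA deviation of -780/120 = -6.5°C.
ISA temperature at 500 ft = 15 − 2 × (500/1000) = 14°C.
OAT = ISA + deviation = 14 + (-6.5) = 7.5°C.

7.5°C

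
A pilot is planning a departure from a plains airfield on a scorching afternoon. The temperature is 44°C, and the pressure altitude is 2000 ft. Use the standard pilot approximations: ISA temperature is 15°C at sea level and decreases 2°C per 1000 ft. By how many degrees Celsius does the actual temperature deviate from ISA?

ISA temperature at 2000 ft = 15 − 2 × (2000/1000) = 11°C.
Deviation = OAT − ISA = 44 − 11 = +33°C.

ISA+33°C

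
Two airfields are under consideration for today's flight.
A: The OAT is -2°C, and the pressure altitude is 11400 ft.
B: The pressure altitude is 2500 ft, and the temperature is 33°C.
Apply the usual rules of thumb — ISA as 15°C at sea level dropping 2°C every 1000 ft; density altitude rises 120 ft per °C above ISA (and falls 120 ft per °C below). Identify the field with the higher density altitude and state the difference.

A by 6836 ft

A: ISA temp = -7.8°C, deviation +5.8°C, DA = 11400 + 120 × 5.8 = 12096 ft.
B: ISA temp = 10°C, deviation +23°C, DA = 2500 + 120 × 23 = 5260 ft.
A is higher by 12096 − 5260 = 6836 ft.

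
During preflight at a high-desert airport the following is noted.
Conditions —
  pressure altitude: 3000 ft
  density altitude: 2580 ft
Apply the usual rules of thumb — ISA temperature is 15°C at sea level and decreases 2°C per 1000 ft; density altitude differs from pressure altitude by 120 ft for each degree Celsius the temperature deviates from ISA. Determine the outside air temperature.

Density altitude − pressure altitude = 2580 − 3000 = -420 ft.
At 120 ft/°C that is an ISA deviation of -420/120 = -3.5°C.
ISA temperature at 3000 ft = 15 − 2 × (3000/1000) = 9°C.
OAT = ISA + deviation = 9 + (-3.5) = 5.5°C.

5.5°C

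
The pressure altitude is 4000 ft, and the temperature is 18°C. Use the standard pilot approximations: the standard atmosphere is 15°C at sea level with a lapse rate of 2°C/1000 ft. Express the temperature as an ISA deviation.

ISA+11°C

ISA temperature at 4000 ft = 15 − 2 × (4000/1000) = 7°C.
Deviation = OAT − ISA = 18 − 7 = +11°C.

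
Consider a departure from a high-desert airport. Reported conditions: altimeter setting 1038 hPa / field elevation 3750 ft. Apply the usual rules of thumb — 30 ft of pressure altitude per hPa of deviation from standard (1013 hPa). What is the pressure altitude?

Pressure correction = (1013 − 1038) × 30 = -750 ft.
Pressure altitude = 3750 + (-750) = 3000 ft.

3000 ft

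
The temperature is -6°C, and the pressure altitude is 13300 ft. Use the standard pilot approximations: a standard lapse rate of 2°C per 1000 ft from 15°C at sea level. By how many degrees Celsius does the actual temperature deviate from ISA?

ISA temperature at 13300 ft = 15 − 2 × (13300/1000) = -11.6°C.
Deviation = OAT − ISA = -6 − (-11.6) = +5.6°C.

ISA+5.6°C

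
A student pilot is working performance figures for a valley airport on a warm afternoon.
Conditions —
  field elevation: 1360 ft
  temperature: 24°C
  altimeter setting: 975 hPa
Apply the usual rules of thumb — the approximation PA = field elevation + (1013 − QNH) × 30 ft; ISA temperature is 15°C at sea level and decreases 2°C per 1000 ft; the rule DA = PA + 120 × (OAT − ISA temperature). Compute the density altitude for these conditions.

4180 ft

Pressure altitude = 1360 + (1013 − 975) × 30 = 1360 + (+1140) = 2500 ft.
ISA temperature at 2500 ft = 15 − 2 × (2500/1000) = 10°C.
ISA deviation = 24 − 10 = +14°C.
Density altitude = 2500 + 120 × (14) = 4180 ft.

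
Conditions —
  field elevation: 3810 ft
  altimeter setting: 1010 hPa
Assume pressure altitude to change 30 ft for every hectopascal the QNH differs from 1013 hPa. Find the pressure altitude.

3900 ft

Pressure correction = (1013 − 1010) × 30 = +90 ft.
Pressure altitude = 3810 + (+90) = 3900 ft.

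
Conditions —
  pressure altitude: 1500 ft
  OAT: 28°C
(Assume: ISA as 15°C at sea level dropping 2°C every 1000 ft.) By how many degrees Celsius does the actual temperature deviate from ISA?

ISA temperature at 1500 ft = 15 − 2 × (1500/1000) = 12°C.
Deviation = OAT − ISA = 28 − 12 = +16°C.

ISA+16°C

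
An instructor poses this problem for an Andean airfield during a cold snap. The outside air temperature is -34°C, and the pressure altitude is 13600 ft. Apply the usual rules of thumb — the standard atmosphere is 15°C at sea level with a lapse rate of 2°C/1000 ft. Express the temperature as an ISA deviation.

ISA-21.8°C

ISA temperature at 13600 ft = 15 − 2 × (13600/1000) = -12.2°C.
Deviation = OAT − ISA = -34 − (-12.2) = -21.8°C.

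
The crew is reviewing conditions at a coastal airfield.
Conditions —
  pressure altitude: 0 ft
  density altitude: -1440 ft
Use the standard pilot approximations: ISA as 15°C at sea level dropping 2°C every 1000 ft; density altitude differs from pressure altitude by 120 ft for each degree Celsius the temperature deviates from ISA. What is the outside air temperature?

Density altitude − pressure altitude = -1440 − 0 = -1440 ft.
At 120 ft/°C that is an ISA deviation of -1440/120 = -12°C.
ISA temperature at 0 ft = 15 − 2 × (0/1000) = 15°C.
OAT = ISA + deviation = 15 + (-12) = 3°C.

3°C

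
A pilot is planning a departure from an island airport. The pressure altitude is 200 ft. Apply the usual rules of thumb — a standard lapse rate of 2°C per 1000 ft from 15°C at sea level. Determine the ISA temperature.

ISA temperature = 15 − 2 × (200/1000) = 15 − 0.4 = 14.6°C.

14.6°C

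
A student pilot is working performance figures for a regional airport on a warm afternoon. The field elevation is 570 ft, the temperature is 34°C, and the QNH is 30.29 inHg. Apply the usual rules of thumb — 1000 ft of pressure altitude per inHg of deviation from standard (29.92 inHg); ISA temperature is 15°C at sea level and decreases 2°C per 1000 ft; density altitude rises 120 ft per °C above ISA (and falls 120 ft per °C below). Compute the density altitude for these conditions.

Pressure altitude = 570 + (29.92 − 30.29) × 1000 = 570 + (-370) = 200 ft.
ISA temperature at 200 ft = 15 − 2 × (200/1000) = 14.6°C.
ISA deviation = 34 − 14.6 = +19.4°C.
Density altitude = 200 + 120 × (19.4) = 2528 ft.

2528 ft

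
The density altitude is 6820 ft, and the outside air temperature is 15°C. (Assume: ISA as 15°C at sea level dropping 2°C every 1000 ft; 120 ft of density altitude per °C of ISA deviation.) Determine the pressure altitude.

DA = PA + 120 × (OAT − (15 − 2·PA/1000)) = PA + 120·OAT − 1800 + 0.24·PA = 1.24·PA + 120·OAT − 1800.
So 1.24·PA = 6820 − 120 × 15 + 1800 = 6820.
PA = 6820 / 1.24 = 5500 ft.

5500 ft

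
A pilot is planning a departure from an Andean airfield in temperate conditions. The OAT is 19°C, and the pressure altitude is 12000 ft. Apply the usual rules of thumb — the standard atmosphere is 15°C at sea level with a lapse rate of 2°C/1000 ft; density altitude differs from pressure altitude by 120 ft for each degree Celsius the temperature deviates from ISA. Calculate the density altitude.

ISA temperature at 12000 ft = 15 − 2 × (12000/1000) = -9°C.
ISA deviation = 19 − (-9) = +28°C.
Density altitude = 12000 + 120 × (28) = 12000 + (+3360) = 15360 ft.

15360 ft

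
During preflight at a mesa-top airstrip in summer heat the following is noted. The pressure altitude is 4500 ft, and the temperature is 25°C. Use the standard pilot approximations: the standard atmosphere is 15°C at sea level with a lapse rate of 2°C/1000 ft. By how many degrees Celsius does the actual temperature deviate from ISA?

ISA temperature at 4500 ft = 15 − 2 × (4500/1000) = 6°C.
Deviation = OAT − ISA = 25 − 6 = +19°C.

ISA+19°C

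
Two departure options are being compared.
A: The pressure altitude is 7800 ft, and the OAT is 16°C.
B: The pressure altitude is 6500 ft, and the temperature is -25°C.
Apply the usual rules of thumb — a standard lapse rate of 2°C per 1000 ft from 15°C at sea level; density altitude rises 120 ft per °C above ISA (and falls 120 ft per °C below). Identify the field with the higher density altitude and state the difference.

A by 6532 ft

A: ISA temp = -0.6°C, deviation +16.6°C, DA = 7800 + 120 × 16.6 = 9792 ft.
B: ISA temp = 2°C, deviation -27°C, DA = 6500 + 120 × (-27) = 3260 ft.
A is higher by 9792 − 3260 = 6532 ft.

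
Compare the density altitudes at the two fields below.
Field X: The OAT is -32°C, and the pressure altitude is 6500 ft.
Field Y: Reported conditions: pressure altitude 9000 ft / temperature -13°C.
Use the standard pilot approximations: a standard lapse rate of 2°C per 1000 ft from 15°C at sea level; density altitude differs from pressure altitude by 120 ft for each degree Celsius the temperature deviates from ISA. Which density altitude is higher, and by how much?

Field X: ISA temp = 2°C, deviation -34°C, DA = 6500 + 120 × (-34) = 2420 ft.
Field Y: ISA temp = -3°C, deviation -10°C, DA = 9000 + 120 × (-10) = 7800 ft.
Field Y is higher by 7800 − 2420 = 5380 ft.

Field Y by 5380 ft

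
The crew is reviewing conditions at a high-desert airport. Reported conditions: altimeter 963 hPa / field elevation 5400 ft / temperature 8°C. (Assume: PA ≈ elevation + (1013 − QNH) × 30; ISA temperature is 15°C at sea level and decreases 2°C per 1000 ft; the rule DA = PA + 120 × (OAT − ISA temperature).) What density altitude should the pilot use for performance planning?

Pressure altitude = 5400 + (1013 − 963) × 30 = 5400 + (+1500) = 6900 ft.
ISA temperature at 6900 ft = 15 − 2 × (6900/1000) = 1.2°C.
ISA deviation = 8 − 1.2 = +6.8°C.
Density altitude = 6900 + 120 × (6.8) = 7716 ft.

7716 ft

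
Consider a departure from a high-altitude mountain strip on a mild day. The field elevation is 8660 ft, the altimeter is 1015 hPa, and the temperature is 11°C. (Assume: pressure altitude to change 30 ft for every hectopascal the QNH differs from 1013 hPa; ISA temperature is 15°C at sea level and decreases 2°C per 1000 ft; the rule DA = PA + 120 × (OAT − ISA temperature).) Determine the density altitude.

10184 ft

Pressure altitude = 8660 + (1013 − 1015) × 30 = 8660 + (-60) = 8600 ft.
ISA temperature at 8600 ft = 15 − 2 × (8600/1000) = -2.2°C.
ISA deviation = 11 − (-2.2) = +13.2°C.
Density altitude = 8600 + 120 × (13.2) = 10184 ft.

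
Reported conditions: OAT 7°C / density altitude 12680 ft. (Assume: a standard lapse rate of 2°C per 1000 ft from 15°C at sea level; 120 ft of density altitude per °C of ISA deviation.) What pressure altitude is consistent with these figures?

11000 ft

DA = PA + 120 × (OAT − (15 − 2·PA/1000)) = PA + 120·OAT − 1800 + 0.24·PA = 1.24·PA + 120·OAT − 1800.
So 1.24·PA = 12680 − 120 × 7 + 1800 = 13640.
PA = 13640 / 1.24 = 11000 ft.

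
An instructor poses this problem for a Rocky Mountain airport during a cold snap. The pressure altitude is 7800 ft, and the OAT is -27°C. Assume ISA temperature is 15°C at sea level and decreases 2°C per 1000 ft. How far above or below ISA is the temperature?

ISA temperature at 7800 ft = 15 − 2 × (7800/1000) = -0.6°C.
Deviation = OAT − ISA = -27 − (-0.6) = -26.4°C.

ISA-26.4°C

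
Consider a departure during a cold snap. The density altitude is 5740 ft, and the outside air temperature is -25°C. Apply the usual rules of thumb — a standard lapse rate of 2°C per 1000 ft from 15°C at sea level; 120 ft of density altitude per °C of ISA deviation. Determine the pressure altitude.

8500 ft

DA = PA + 120 × (OAT − (15 − 2·PA/1000)) = PA + 120·OAT − 1800 + 0.24·PA = 1.24·PA + 120·OAT − 1800.
So 1.24·PA = 5740 − 120 × (-25) + 1800 = 10540.
PA = 10540 / 1.24 = 8500 ft.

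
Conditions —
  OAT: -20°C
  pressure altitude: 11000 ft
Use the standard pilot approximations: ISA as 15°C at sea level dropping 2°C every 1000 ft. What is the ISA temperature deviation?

ISA-13°C

ISA temperature at 11000 ft = 15 − 2 × (11000/1000) = -7°C.
Deviation = OAT − ISA = -20 − (-7) = -13°C.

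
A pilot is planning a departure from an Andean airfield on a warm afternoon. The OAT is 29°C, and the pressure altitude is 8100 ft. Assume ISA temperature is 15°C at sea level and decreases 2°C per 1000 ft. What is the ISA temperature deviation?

ISA+30.2°C

ISA temperature at 8100 ft = 15 − 2 × (8100/1000) = -1.2°C.
Deviation = OAT − ISA = 29 − (-1.2) = +30.2°C.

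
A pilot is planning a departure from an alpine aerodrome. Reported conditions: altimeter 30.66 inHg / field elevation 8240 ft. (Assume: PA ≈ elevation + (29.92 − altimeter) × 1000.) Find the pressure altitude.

Pressure correction = (29.92 − 30.66) × 1000 = -740 ft.
Pressure altitude = 8240 + (-740) = 7500 ft.

7500 ft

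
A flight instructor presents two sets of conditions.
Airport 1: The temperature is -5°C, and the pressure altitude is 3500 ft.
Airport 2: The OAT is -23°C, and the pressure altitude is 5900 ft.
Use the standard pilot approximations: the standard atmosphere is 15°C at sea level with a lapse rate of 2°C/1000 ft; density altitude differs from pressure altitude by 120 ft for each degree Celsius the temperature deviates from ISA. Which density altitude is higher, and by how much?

Airport 2 by 816 ft

Airport 1: ISA temp = 8°C, deviation -13°C, DA = 3500 + 120 × (-13) = 1940 ft.
Airport 2: ISA temp = 3.2°C, deviation -26.2°C, DA = 5900 + 120 × (-26.2) = 2756 ft.
Airport 2 is higher by 2756 − 1940 = 816 ft.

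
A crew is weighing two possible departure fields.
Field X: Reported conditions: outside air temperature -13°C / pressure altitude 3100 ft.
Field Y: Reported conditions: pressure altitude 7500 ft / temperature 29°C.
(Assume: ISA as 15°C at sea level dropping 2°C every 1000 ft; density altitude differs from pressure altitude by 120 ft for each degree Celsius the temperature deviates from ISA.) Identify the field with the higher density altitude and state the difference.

Field X: ISA temp = 8.8°C, deviation -21.8°C, DA = 3100 + 120 × (-21.8) = 484 ft.
Field Y: ISA temp = 0°C, deviation +29°C, DA = 7500 + 120 × 29 = 10980 ft.
Field Y is higher by 10980 − 484 = 10496 ft.

Field Y by 10496 ft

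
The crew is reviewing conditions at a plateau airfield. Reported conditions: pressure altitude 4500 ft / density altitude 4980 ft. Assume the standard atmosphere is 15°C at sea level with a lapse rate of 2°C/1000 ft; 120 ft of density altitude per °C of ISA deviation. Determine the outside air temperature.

10°C

Density altitude − pressure altitude = 4980 − 4500 = +480 ft.
At 120 ft/°C that is an ISA deviation of 480/120 = +4°C.
ISA temperature at 4500 ft = 15 − 2 × (4500/1000) = 6°C.
OAT = ISA + deviation = 6 + (+4) = 10°C.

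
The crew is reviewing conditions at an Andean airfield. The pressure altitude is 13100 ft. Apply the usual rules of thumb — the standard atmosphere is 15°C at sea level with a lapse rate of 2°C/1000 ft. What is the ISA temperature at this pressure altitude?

ISA temperature = 15 − 2 × (13100/1000) = 15 − 26.2 = -11.2°C.

-11.2°C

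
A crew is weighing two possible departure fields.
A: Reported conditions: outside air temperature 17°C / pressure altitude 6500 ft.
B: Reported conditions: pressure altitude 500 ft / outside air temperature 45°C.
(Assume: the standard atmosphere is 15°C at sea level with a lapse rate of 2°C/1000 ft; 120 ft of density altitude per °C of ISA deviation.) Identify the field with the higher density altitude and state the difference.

A by 4080 ft

A: ISA temp = 2°C, deviation +15°C, DA = 6500 + 120 × 15 = 8300 ft.
B: ISA temp = 14°C, deviation +31°C, DA = 500 + 120 × 31 = 4220 ft.
A is higher by 8300 − 4220 = 4080 ft.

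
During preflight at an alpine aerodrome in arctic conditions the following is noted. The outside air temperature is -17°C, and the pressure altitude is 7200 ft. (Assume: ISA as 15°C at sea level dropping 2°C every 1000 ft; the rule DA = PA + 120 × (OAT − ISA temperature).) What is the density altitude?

5088 ft

ISA temperature at 7200 ft = 15 − 2 × (7200/1000) = 0.6°C.
ISA deviation = -17 − 0.6 = -17.6°C.
Density altitude = 7200 + 120 × (-17.6) = 7200 + (-2112) = 5088 ft.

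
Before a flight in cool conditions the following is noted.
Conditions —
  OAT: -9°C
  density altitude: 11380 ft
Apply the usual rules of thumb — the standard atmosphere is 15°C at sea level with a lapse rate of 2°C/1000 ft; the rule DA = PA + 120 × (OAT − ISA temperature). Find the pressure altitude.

DA = PA + 120 × (OAT − (15 − 2·PA/1000)) = PA + 120·OAT − 1800 + 0.24·PA = 1.24·PA + 120·OAT − 1800.
So 1.24·PA = 11380 − 120 × (-9) + 1800 = 14260.
PA = 14260 / 1.24 = 11500 ft.

11500 ft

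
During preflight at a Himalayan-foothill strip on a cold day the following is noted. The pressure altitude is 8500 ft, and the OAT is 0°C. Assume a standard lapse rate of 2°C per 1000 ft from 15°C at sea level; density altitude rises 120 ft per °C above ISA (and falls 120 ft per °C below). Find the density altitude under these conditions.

ISA temperature at 8500 ft = 15 − 2 × (8500/1000) = -2°C.
ISA deviation = 0 − (-2) = +2°C.
Density altitude = 8500 + 120 × (2) = 8500 + (+240) = 8740 ft.

8740 ft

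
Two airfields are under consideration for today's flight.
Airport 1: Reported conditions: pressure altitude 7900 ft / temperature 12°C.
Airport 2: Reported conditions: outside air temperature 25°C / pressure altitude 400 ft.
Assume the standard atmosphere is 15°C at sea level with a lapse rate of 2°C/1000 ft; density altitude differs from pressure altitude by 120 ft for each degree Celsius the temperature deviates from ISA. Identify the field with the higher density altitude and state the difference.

Airport 1: ISA temp = -0.8°C, deviation +12.8°C, DA = 7900 + 120 × 12.8 = 9436 ft.
Airport 2: ISA temp = 14.2°C, deviation +10.8°C, DA = 400 + 120 × 10.8 = 1696 ft.
Airport 1 is higher by 9436 − 1696 = 7740 ft.

Airport 1 by 7740 ft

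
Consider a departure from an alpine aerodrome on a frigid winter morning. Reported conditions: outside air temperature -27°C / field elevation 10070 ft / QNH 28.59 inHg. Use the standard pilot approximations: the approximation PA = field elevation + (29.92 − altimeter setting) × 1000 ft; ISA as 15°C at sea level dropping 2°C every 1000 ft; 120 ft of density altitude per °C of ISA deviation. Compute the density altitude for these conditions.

Pressure altitude = 10070 + (29.92 − 28.59) × 1000 = 10070 + (+1330) = 11400 ft.
ISA temperature at 11400 ft = 15 − 2 × (11400/1000) = -7.8°C.
ISA deviation = -27 − (-7.8) = -19.2°C.
Density altitude = 11400 + 120 × (-19.2) = 9096 ft.

9096 ft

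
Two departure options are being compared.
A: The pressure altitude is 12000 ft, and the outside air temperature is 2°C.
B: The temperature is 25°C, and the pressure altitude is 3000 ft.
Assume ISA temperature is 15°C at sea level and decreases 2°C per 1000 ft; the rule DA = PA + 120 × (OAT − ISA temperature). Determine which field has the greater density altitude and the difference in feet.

A: ISA temp = -9°C, deviation +11°C, DA = 12000 + 120 × 11 = 13320 ft.
B: ISA temp = 9°C, deviation +16°C, DA = 3000 + 120 × 16 = 4920 ft.
A is higher by 13320 − 4920 = 8400 ft.

A by 8400 ft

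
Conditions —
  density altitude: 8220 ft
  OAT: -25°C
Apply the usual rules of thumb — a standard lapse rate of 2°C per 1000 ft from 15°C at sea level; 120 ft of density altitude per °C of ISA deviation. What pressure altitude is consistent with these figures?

DA = PA + 120 × (OAT − (15 − 2·PA/1000)) = PA + 120·OAT − 1800 + 0.24·PA = 1.24·PA + 120·OAT − 1800.
So 1.24·PA = 8220 − 120 × (-25) + 1800 = 13020.
PA = 13020 / 1.24 = 10500 ft.

10500 ft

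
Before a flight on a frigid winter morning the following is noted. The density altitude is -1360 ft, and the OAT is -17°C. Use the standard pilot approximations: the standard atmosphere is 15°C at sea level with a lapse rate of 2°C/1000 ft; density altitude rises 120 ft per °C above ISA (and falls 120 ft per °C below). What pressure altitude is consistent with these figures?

DA = PA + 120 × (OAT − (15 − 2·PA/1000)) = PA + 120·OAT − 1800 + 0.24·PA = 1.24·PA + 120·OAT − 1800.
So 1.24·PA = -1360 − 120 × (-17) + 1800 = 2480.
PA = 2480 / 1.24 = 2000 ft.

2000 ft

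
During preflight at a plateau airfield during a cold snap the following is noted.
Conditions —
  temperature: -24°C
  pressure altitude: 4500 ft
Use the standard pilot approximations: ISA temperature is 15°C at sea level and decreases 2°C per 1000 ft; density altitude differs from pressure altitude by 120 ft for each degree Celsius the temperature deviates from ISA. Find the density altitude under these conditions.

ISA temperature at 4500 ft = 15 − 2 × (4500/1000) = 6°C.
ISA deviation = -24 − 6 = -30°C.
Density altitude = 4500 + 120 × (-30) = 4500 + (-3600) = 900 ft.

900 ft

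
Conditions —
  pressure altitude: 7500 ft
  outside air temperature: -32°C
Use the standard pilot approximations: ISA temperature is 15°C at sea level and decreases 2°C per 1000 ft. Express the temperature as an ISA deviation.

ISA-32°C

ISA temperature at 7500 ft = 15 − 2 × (7500/1000) = 0°C.
Deviation = OAT − ISA = -32 − 0 = -32°C.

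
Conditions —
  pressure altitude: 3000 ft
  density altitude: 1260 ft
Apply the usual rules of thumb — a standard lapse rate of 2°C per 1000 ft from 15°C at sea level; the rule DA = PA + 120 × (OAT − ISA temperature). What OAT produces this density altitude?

-5.5°C

Density altitude − pressure altitude = 1260 − 3000 = -1740 ft.
At 120 ft/°C that is an ISA deviation of -1740/120 = -14.5°C.
ISA temperature at 3000 ft = 15 − 2 × (3000/1000) = 9°C.
OAT = ISA + deviation = 9 + (-14.5) = -5.5°C.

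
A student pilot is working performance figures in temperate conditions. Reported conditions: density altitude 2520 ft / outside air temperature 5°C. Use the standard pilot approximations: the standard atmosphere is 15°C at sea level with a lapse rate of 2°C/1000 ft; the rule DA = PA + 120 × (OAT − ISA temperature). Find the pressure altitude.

3000 ft

DA = PA + 120 × (OAT − (15 − 2·PA/1000)) = PA + 120·OAT − 1800 + 0.24·PA = 1.24·PA + 120·OAT − 1800.
So 1.24·PA = 2520 − 120 × 5 + 1800 = 3720.
PA = 3720 / 1.24 = 3000 ft.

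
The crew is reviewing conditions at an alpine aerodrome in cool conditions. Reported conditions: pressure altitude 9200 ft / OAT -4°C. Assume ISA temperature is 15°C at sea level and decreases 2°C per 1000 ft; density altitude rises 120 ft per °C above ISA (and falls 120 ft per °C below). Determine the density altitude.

ISA temperature at 9200 ft = 15 − 2 × (9200/1000) = -3.4°C.
ISA deviation = -4 − (-3.4) = -0.6°C.
Density altitude = 9200 + 120 × (-0.6) = 9200 + (-72) = 9128 ft.

9128 ft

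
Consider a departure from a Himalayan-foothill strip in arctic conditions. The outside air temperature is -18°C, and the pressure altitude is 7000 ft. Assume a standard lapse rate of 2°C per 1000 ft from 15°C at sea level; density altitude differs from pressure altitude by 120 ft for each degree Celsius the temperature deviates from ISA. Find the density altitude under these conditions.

ISA temperature at 7000 ft = 15 − 2 × (7000/1000) = 1°C.
ISA deviation = -18 − 1 = -19°C.
Density altitude = 7000 + 120 × (-19) = 7000 + (-2280) = 4720 ft.

4720 ft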